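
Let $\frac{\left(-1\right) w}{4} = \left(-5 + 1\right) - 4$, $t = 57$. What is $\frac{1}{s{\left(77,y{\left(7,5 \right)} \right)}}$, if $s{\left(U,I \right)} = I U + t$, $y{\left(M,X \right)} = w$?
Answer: $\frac{1}{2521} \approx 0.00039667$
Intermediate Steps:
$w = 32$ ($w = - 4 \left(\left(-5 + 1\right) - 4\right) = - 4 \left(-4 - 4\right) = \left(-4\right) \left(-8\right) = 32$)
$y{\left(M,X \right)} = 32$
$s{\left(U,I \right)} = 57 + I U$ ($s{\left(U,I \right)} = I U + 57 = 57 + I U$)
$\frac{1}{s{\left(77,y{\left(7,5 \right)} \right)}} = \frac{1}{57 + 32 \cdot 77} = \frac{1}{57 + 2464} = \frac{1}{2521}$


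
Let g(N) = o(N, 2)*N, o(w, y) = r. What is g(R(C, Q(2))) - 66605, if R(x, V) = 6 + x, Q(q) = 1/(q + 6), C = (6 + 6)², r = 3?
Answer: -66155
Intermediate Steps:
o(w, y) = 3
C = 144 (C = 12² = 144)
Q(q) = 1/(6 + q)
g(N) = 3*N
g(R(C, Q(2))) - 66605 = 3*(6 + 144) - 66605 = 3*150 - 66605 = 450 - 66605 = -66155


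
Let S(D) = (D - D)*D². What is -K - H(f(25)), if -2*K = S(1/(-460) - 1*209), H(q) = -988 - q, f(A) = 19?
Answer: 1007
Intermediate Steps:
S(D) = 0 (S(D) = 0*D² = 0)
K = 0 (K = -½*0 = 0)
-K - H(f(25)) = -1*0 - (-988 - 1*19) = 0 - (-988 - 19) = 0 - 1*(-1007) = 0 + 1007 = 1007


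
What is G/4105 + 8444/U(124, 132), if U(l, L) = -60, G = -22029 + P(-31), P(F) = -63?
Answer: -1799407/12315 ≈ -146.11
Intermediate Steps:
G = -22092 (G = -22029 - 63 = -22092)
G/4105 + 8444/U(124, 132) = -22092/4105 + 8444/(-60) = -22092*1/4105 + 8444*(-1/60) = -22092/4105 - 2111/15 = -1799407/12315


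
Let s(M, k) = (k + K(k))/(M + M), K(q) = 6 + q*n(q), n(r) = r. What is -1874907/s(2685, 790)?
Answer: -5034125295/312448 ≈ -16112.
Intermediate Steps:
K(q) = 6 + q² (K(q) = 6 + q*q = 6 + q²)
s(M, k) = (6 + k + k²)/(2*M) (s(M, k) = (k + (6 + k²))/(M + M) = (6 + k + k²)/((2*M)) = (6 + k + k²)*(1/(2*M)) = (6 + k + k²)/(2*M))
-1874907/s(2685, 790) = -1874907*5370/(6 + 790 + 790²) = -1874907*5370/(6 + 790 + 624100) = -1874907/((½)*(1/2685)*624896) = -1874907/312448/2685 = -1874907*2685/312448 = -5034125295/312448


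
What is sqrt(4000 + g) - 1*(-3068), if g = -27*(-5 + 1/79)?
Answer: 3068 + sqrt(25804402)/79 ≈ 3132.3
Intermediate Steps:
g = 10638/79 (g = -27*(-5 + 1/79) = -27*(-394/79) = 10638/79 ≈ 134.66)
sqrt(4000 + g) - 1*(-3068) = sqrt(4000 + 10638/79) - 1*(-3068) = sqrt(326638/79) + 3068 = sqrt(25804402)/79 + 3068 = 3068 + sqrt(25804402)/79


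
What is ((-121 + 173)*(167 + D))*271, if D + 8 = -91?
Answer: 958256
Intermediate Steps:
D = -99 (D = -8 - 91 = -99)
((-121 + 173)*(167 + D))*271 = ((-121 + 173)*(167 - 99))*271 = (52*68)*271 = 3536*271 = 958256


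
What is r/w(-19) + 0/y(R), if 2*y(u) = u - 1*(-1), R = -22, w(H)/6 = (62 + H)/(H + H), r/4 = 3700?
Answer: -281200/129 ≈ -2179.8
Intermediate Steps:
r = 14800 (r = 4*3700 = 14800)
w(H) = 3*(62 + H)/H (w(H) = 6*((62 + H)/(H + H)) = 6*((62 + H)/((2*H))) = 6*((62 + H)*(1/(2*H))) = 6*((62 + H)/(2*H)) = 3*(62 + H)/H)
y(u) = 1/2 + u/2 (y(u) = (u - 1*(-1))/2 = (u + 1)/2 = (1 + u)/2 = 1/2 + u/2)
r/w(-19) + 0/y(R) = 14800/(3 + 186/(-19)) + 0/(1/2 + (1/2)*(-22)) = 14800/(3 + 186*(-1/19)) + 0/(1/2 - 11) = 14800/(3 - 186/19) + 0/(-21/2) = 14800/(-129/19) + 0*(-2/21) = 14800*(-19/129) + 0 = -281200/129 + 0 = -281200/129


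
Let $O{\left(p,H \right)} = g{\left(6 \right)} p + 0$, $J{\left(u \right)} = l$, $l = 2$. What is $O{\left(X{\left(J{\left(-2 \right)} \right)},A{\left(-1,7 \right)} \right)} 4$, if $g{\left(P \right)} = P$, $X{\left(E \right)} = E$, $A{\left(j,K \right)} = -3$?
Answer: $48$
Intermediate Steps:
$J{\left(u \right)} = 2$
$O{\left(p,H \right)} = 6 p$ ($O{\left(p,H \right)} = 6 p + 0 = 6 p$)
$O{\left(X{\left(J{\left(-2 \right)} \right)},A{\left(-1,7 \right)} \right)} 4 = 6 \cdot 2 \cdot 4 = 12 \cdot 4 = 48$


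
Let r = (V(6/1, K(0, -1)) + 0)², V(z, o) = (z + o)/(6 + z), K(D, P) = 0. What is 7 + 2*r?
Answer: 15/2 ≈ 7.5000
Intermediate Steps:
V(z, o) = (o + z)/(6 + z)
r = ¼ (r = ((0 + 6/1)/(6 + 6/1) + 0)² = ((0 + 6*1)/(6 + 6*1) + 0)² = ((0 + 6)/(6 + 6) + 0)² = (6/12 + 0)² = ((1/12)*6 + 0)² = (½ + 0)² = (½)² = ¼ ≈ 0.25000)
7 + 2*r = 7 + 2*(¼) = 7 + ½ = 15/2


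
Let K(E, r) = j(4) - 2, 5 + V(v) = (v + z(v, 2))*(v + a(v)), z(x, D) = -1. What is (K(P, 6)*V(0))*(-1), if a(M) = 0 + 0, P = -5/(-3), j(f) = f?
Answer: 10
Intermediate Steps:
P = 5/3 (P = -5*(-⅓) = 5/3 ≈ 1.6667)
a(M) = 0
V(v) = -5 + v*(-1 + v) (V(v) = -5 + (v - 1)*(v + 0) = -5 + (-1 + v)*v = -5 + v*(-1 + v))
K(E, r) = 2 (K(E, r) = 4 - 2 = 2)
(K(P, 6)*V(0))*(-1) = (2*(-5 + 0² - 1*0))*(-1) = (2*(-5 + 0 + 0))*(-1) = (2*(-5))*(-1) = -10*(-1) = 10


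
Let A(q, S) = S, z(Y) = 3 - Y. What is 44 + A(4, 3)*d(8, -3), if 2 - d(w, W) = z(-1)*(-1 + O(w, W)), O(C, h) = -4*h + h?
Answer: -46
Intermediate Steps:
O(C, h) = -3*h
d(w, W) = 6 + 12*W (d(w, W) = 2 - (3 - 1*(-1))*(-1 - 3*W) = 2 - (3 + 1)*(-1 - 3*W) = 2 - 4*(-1 - 3*W) = 2 - (-4 - 12*W) = 2 + (4 + 12*W) = 6 + 12*W)
44 + A(4, 3)*d(8, -3) = 44 + 3*(6 + 12*(-3)) = 44 + 3*(6 - 36) = 44 + 3*(-30) = 44 - 90 = -46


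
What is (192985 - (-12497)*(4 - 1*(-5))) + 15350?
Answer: 320808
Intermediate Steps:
(192985 - (-12497)*(4 - 1*(-5))) + 15350 = (192985 - (-12497)*(4 + 5)) + 15350 = (192985 - (-12497)*9) + 15350 = (192985 - 1*(-112473)) + 15350 = (192985 + 112473) + 15350 = 305458 + 15350 = 320808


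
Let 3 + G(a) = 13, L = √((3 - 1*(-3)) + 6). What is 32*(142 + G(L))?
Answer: 4864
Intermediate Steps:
L = 2*√3 (L = √((3 + 3) + 6) = √(6 + 6) = √12 = 2*√3 ≈ 3.4641)
G(a) = 10 (G(a) = -3 + 13 = 10)
32*(142 + G(L)) = 32*(142 + 10) = 32*152 = 4864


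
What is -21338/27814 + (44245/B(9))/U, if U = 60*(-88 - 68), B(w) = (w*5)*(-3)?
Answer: -2573206637/3514577040 ≈ -0.73215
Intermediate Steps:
B(w) = -15*w (B(w) = (5*w)*(-3) = -15*w)
U = -9360 (U = 60*(-156) = -9360)
-21338/27814 + (44245/B(9))/U = -21338/27814 + (44245/((-15*9)))/(-9360) = -21338*1/27814 + (44245/(-135))*(-1/9360) = -10669/13907 + (44245*(-1/135))*(-1/9360) = -10669/13907 - 8849/27*(-1/9360) = -10669/13907 + 8849/252720 = -2573206637/3514577040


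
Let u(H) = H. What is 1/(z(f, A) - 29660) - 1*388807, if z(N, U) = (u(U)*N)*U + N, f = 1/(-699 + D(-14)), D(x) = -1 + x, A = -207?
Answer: -4125259766672/10610045 ≈ -3.8881e+5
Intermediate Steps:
f = -1/714 (f = 1/(-699 + (-1 - 14)) = 1/(-699 - 15) = 1/(-714) = -1/714 ≈ -0.0014006)
z(N, U) = N + N*U² (z(N, U) = (U*N)*U + N = (N*U)*U + N = N*U² + N = N + N*U²)
1/(z(f, A) - 29660) - 1*388807 = 1/(-(1 + (-207)²)/714 - 29660) - 1*388807 = 1/(-(1 + 42849)/714 - 29660) - 388807 = 1/(-1/714*42850 - 29660) - 388807 = 1/(-21425/357 - 29660) - 388807 = 1/(-10610045/357) - 388807 = -357/10610045 - 388807 = -4125259766672/10610045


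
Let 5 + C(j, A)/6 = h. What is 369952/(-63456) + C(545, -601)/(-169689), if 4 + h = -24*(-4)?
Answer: -654269885/112164429 ≈ -5.8331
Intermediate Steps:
h = 92 (h = -4 - 24*(-4) = -4 + 96 = 92)
C(j, A) = 522 (C(j, A) = -30 + 6*92 = -30 + 552 = 522)
369952/(-63456) + C(545, -601)/(-169689) = 369952/(-63456) + 522/(-169689) = 369952*(-1/63456) + 522*(-1/169689) = -11561/1983 - 174/56563 = -654269885/112164429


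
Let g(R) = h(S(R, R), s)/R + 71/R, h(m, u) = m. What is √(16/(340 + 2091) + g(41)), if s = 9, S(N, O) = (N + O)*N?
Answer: √831881974209/99671 ≈ 9.1509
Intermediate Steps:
S(N, O) = N*(N + O)
g(R) = 2*R + 71/R (g(R) = (R*(R + R))/R + 71/R = (R*(2*R))/R + 71/R = (2*R²)/R + 71/R = 2*R + 71/R)
√(16/(340 + 2091) + g(41)) = √(16/(340 + 2091) + (2*41 + 71/41)) = √(16/2431 + (82 + 71*(1/41))) = √(16*(1/2431) + (82 + 71/41)) = √(16/2431 + 3433/41) = √(8346279/99671) = √831881974209/99671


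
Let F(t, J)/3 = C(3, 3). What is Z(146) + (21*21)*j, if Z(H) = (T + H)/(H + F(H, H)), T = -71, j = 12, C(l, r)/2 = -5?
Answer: 613947/116 ≈ 5292.6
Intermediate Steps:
C(l, r) = -10 (C(l, r) = 2*(-5) = -10)
F(t, J) = -30 (F(t, J) = 3*(-10) = -30)
Z(H) = (-71 + H)/(-30 + H) (Z(H) = (-71 + H)/(H - 30) = (-71 + H)/(-30 + H))
Z(146) + (21*21)*j = (-71 + 146)/(-30 + 146) + (21*21)*12 = 75/116 + 441*12 = (1/116)*75 + 5292 = 75/116 + 5292 = 613947/116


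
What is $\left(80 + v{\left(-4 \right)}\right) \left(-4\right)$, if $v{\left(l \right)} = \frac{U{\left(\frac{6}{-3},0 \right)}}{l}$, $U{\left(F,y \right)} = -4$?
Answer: $-324$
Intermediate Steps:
$v{\left(l \right)} = - \frac{4}{l}$
$\left(80 + v{\left(-4 \right)}\right) \left(-4\right) = \left(80 - \frac{4}{-4}\right) \left(-4\right) = \left(80 - -1\right) \left(-4\right) = \left(80 + 1\right) \left(-4\right) = 81 \left(-4\right) = -324$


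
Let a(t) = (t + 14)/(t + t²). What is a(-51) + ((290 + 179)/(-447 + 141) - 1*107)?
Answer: -415193/3825 ≈ -108.55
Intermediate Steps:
a(t) = (14 + t)/(t + t²)
a(-51) + ((290 + 179)/(-447 + 141) - 1*107) = (14 - 51)/((-51)*(1 - 51)) + ((290 + 179)/(-447 + 141) - 1*107) = -1/51*(-37)/(-50) + (469/(-306) - 107) = -1/51*(-1/50)*(-37) + (469*(-1/306) - 107) = -37/2550 + (-469/306 - 107) = -37/2550 - 33211/306 = -415193/3825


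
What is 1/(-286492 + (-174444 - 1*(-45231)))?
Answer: -1/415705 ≈ -2.4056e-6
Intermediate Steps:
1/(-286492 + (-174444 - 1*(-45231))) = 1/(-286492 + (-174444 + 45231)) = 1/(-286492 - 129213) = 1/(-415705) = -1/415705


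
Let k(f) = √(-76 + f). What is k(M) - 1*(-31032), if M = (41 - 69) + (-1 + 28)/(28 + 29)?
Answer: 31032 + I*√37373/19 ≈ 31032.0 + 10.175*I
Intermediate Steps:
M = -523/19 (M = -28 + 27/57 = -28 + 27*(1/57) = -28 + 9/19 = -523/19 ≈ -27.526)
k(M) - 1*(-31032) = √(-76 - 523/19) - 1*(-31032) = √(-1967/19) + 31032 = I*√37373/19 + 31032 = 31032 + I*√37373/19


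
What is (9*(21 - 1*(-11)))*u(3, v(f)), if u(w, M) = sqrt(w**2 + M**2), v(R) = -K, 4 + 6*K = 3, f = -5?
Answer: 240*sqrt(13) ≈ 865.33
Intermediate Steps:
K = -1/6 (K = -2/3 + (1/6)*3 = -2/3 + 1/2 = -1/6 ≈ -0.16667)
v(R) = 1/6 (v(R) = -1*(-1/6) = 1/6)
u(w, M) = sqrt(M**2 + w**2)
(9*(21 - 1*(-11)))*u(3, v(f)) = (9*(21 - 1*(-11)))*sqrt((1/6)**2 + 3**2) = (9*(21 + 11))*sqrt(1/36 + 9) = (9*32)*sqrt(325/36) = 288*(5*sqrt(13)/6) = 240*sqrt(13)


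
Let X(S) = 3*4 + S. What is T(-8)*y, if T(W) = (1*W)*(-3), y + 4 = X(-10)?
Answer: -48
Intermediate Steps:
X(S) = 12 + S
y = -2 (y = -4 + (12 - 10) = -4 + 2 = -2)
T(W) = -3*W (T(W) = W*(-3) = -3*W)
T(-8)*y = -3*(-8)*(-2) = 24*(-2) = -48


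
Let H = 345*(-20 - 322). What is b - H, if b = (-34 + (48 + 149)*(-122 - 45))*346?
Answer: -11276828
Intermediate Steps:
H = -117990 (H = 345*(-342) = -117990)
b = -11394818 (b = (-34 + 197*(-167))*346 = (-34 - 32899)*346 = -32933*346 = -11394818)
b - H = -11394818 - 1*(-117990) = -11394818 + 117990 = -11276828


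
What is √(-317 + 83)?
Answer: 3*I*√26 ≈ 15.297*I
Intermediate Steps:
√(-317 + 83) = √(-234) = 3*I*√26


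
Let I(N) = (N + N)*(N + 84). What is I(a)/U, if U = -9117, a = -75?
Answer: 150/1013 ≈ 0.14808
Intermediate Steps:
I(N) = 2*N*(84 + N) (I(N) = (2*N)*(84 + N) = 2*N*(84 + N))
I(a)/U = (2*(-75)*(84 - 75))/(-9117) = (2*(-75)*9)*(-1/9117) = -1350*(-1/9117) = 150/1013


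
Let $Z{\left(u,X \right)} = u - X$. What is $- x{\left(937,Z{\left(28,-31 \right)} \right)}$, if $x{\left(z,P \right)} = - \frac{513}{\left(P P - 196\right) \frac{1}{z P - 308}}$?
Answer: $\frac{626715}{73} \approx 8585.1$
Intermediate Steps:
$x{\left(z,P \right)} = - \frac{513 \left(-308 + P z\right)}{-196 + P^{2}}$ ($x{\left(z,P \right)} = - \frac{513}{\left(P^{2} - 196\right) \frac{1}{P z - 308}} = - \frac{513}{\left(-196 + P^{2}\right) \frac{1}{-308 + P z}} = - \frac{513}{\frac{1}{-308 + P z} \left(-196 + P^{2}\right)} = - 513 \frac{-308 + P z}{-196 + P^{2}} = - \frac{513 \left(-308 + P z\right)}{-196 + P^{2}}$)
$- x{\left(937,Z{\left(28,-31 \right)} \right)} = - \frac{513 \left(308 - \left(28 - -31\right) 937\right)}{-196 + \left(28 - -31\right)^{2}} = - \frac{513 \left(308 - \left(28 + 31\right) 937\right)}{-196 + \left(28 + 31\right)^{2}} = - \frac{513 \left(308 - 59 \cdot 937\right)}{-196 + 59^{2}} = - \frac{513 \left(308 - 55283\right)}{-196 + 3481} = - \frac{513 \left(-54975\right)}{3285} = \left(-1\right) \left(- \frac{626715}{73}\right) = \frac{626715}{73}$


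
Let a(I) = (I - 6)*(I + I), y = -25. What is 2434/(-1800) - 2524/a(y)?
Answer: -83159/27900 ≈ -2.9806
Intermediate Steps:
a(I) = 2*I*(-6 + I) (a(I) = (-6 + I)*(2*I) = 2*I*(-6 + I))
2434/(-1800) - 2524/a(y) = 2434/(-1800) - 2524*(-1/(50*(-6 - 25))) = 2434*(-1/1800) - 2524/(2*(-25)*(-31)) = -1217/900 - 2524/1550 = -1217/900 - 2524*1/1550 = -1217/900 - 1262/775 = -83159/27900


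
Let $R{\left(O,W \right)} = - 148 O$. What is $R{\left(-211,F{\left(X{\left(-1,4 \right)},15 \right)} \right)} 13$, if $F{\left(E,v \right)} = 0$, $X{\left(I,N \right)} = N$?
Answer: $405964$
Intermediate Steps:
$R{\left(-211,F{\left(X{\left(-1,4 \right)},15 \right)} \right)} 13 = \left(-148\right) \left(-211\right) 13 = 31228 \cdot 13 = 405964$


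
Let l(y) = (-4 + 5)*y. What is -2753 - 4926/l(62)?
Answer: -87806/31 ≈ -2832.5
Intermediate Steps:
l(y) = y (l(y) = 1*y = y)
-2753 - 4926/l(62) = -2753 - 4926/62 = -2753 - 1*2463/31 = -2753 - 2463/31 = -87806/31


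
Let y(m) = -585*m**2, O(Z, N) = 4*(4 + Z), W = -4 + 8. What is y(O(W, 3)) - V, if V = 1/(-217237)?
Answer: -130133652479/217237 ≈ -5.9904e+5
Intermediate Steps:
W = 4
O(Z, N) = 16 + 4*Z
V = -1/217237 ≈ -4.6033e-6
y(O(W, 3)) - V = -585*(16 + 4*4)**2 - 1*(-1/217237) = -585*(16 + 16)**2 + 1/217237 = -585*32**2 + 1/217237 = -585*1024 + 1/217237 = -599040 + 1/217237 = -130133652479/217237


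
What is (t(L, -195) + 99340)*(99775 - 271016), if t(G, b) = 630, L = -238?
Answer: -17118962770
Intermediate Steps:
(t(L, -195) + 99340)*(99775 - 271016) = (630 + 99340)*(99775 - 271016) = 99970*(-171241) = -17118962770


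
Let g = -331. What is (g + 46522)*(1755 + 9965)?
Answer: 541358520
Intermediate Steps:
(g + 46522)*(1755 + 9965) = (-331 + 46522)*(1755 + 9965) = 46191*11720 = 541358520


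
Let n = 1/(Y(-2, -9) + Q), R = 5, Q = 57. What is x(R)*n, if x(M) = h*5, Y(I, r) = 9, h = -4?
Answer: -10/33 ≈ -0.30303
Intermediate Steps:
n = 1/66 (n = 1/(9 + 57) = 1/66 ≈ 0.015152)
x(M) = -20 (x(M) = -4*5 = -20)
x(R)*n = -20*1/66 = -10/33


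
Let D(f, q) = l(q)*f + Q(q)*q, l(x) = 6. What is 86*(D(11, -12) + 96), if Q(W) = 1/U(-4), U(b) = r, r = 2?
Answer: 13416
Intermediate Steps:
U(b) = 2
Q(W) = ½ (Q(W) = 1/2 = ½)
D(f, q) = q/2 + 6*f (D(f, q) = 6*f + q/2 = q/2 + 6*f)
86*(D(11, -12) + 96) = 86*(((½)*(-12) + 6*11) + 96) = 86*((-6 + 66) + 96) = 86*(60 + 96) = 86*156 = 13416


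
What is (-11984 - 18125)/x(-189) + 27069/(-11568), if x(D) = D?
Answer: 114394957/728784 ≈ 156.97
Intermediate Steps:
(-11984 - 18125)/x(-189) + 27069/(-11568) = (-11984 - 18125)/(-189) + 27069/(-11568) = -30109*(-1/189) + 27069*(-1/11568) = 30109/189 - 9023/3856 = 114394957/728784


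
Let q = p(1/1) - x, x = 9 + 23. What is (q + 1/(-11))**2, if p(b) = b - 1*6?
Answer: 166464/121 ≈ 1375.7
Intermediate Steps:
x = 32
p(b) = -6 + b (p(b) = b - 6 = -6 + b)
q = -37 (q = (-6 + 1/1) - 1*32 = (-6 + 1*1) - 32 = (-6 + 1) - 32 = -5 - 32 = -37)
(q + 1/(-11))**2 = (-37 + 1/(-11))**2 = (-37 - 1/11)**2 = (-408/11)**2 = 166464/121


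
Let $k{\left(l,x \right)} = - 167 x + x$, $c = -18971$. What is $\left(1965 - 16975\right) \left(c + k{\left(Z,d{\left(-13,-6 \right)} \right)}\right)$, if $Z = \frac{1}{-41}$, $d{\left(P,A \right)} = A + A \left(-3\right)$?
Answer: $314654630$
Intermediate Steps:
$d{\left(P,A \right)} = - 2 A$ ($d{\left(P,A \right)} = A - 3 A = - 2 A$)
$Z = - \frac{1}{41} \approx -0.02439$
$k{\left(l,x \right)} = - 166 x$
$\left(1965 - 16975\right) \left(c + k{\left(Z,d{\left(-13,-6 \right)} \right)}\right) = \left(1965 - 16975\right) \left(-18971 - 166 \left(\left(-2\right) \left(-6\right)\right)\right) = - 15010 \left(-18971 - 1992\right) = \left(-15010\right) \left(-20963\right) = 314654630$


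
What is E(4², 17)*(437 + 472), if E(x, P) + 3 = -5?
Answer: -7272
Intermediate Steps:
E(x, P) = -8 (E(x, P) = -3 - 5 = -8)
E(4², 17)*(437 + 472) = -8*(437 + 472) = -8*909 = -7272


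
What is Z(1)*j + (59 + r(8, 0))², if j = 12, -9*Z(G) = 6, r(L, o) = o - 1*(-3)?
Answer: 3836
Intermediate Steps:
r(L, o) = 3 + o (r(L, o) = o + 3 = 3 + o)
Z(G) = -⅔ (Z(G) = -⅑*6 = -⅔)
Z(1)*j + (59 + r(8, 0))² = -⅔*12 + (59 + (3 + 0))² = -8 + (59 + 3)² = -8 + 62² = -8 + 3844 = 3836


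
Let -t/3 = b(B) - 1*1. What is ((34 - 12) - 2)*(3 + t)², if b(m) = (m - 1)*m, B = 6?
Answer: 141120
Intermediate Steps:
b(m) = m*(-1 + m) (b(m) = (-1 + m)*m = m*(-1 + m))
t = -87 (t = -3*(6*(-1 + 6) - 1*1) = -3*(6*5 - 1) = -3*(30 - 1) = -3*29 = -87)
((34 - 12) - 2)*(3 + t)² = ((34 - 12) - 2)*(3 - 87)² = (22 - 2)*(-84)² = 20*7056 = 141120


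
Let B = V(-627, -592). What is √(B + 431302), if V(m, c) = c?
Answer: 7*√8790 ≈ 656.29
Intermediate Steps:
B = -592
√(B + 431302) = √(-592 + 431302) = √430710 = 7*√8790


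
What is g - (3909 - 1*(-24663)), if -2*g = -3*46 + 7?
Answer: -57013/2 ≈ -28507.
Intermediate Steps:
g = 131/2 (g = -(-3*46 + 7)/2 = -(-138 + 7)/2 = -½*(-131) = 131/2 ≈ 65.500)
g - (3909 - 1*(-24663)) = 131/2 - (3909 - 1*(-24663)) = 131/2 - (3909 + 24663) = 131/2 - 1*28572 = 131/2 - 28572 = -57013/2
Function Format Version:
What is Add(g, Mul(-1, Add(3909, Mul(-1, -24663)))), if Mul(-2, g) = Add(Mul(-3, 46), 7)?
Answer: Rational(-57013, 2) ≈ -28507.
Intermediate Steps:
g = Rational(131, 2) (g = Mul(Rational(-1, 2), Add(Mul(-3, 46), 7)) = Mul(Rational(-1, 2), Add(-138, 7)) = Mul(Rational(-1, 2), -131) = Rational(131, 2) ≈ 65.500)
Add(g, Mul(-1, Add(3909, Mul(-1, -24663)))) = Add(Rational(131, 2), Mul(-1, Add(3909, Mul(-1, -24663)))) = Add(Rational(131, 2), Mul(-1, Add(3909, 24663))) = Add(Rational(131, 2), Mul(-1, 28572)) = Add(Rational(131, 2), -28572) = Rational(-57013, 2)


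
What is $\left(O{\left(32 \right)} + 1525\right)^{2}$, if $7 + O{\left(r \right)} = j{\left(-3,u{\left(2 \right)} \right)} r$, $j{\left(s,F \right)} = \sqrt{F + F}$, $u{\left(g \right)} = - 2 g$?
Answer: $2296132 + 194304 i \sqrt{2} \approx 2.2961 \cdot 10^{6} + 2.7479 \cdot 10^{5} i$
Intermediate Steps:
$j{\left(s,F \right)} = \sqrt{2} \sqrt{F}$ ($j{\left(s,F \right)} = \sqrt{2 F} = \sqrt{2} \sqrt{F}$)
$O{\left(r \right)} = -7 + 2 i r \sqrt{2}$ ($O{\left(r \right)} = -7 + \sqrt{2} \sqrt{\left(-2\right) 2} r = -7 + \sqrt{2} \sqrt{-4} r = -7 + \sqrt{2} \cdot 2 i r = -7 + 2 i \sqrt{2} r = -7 + 2 i r \sqrt{2}$)
$\left(O{\left(32 \right)} + 1525\right)^{2} = \left(\left(-7 + 2 i 32 \sqrt{2}\right) + 1525\right)^{2} = \left(\left(-7 + 64 i \sqrt{2}\right) + 1525\right)^{2} = \left(1518 + 64 i \sqrt{2}\right)^{2}$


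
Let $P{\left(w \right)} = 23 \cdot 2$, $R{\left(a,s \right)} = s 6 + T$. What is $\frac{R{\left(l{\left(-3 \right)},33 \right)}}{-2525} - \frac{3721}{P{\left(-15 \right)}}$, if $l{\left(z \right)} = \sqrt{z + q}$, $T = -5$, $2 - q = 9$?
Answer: $- \frac{9404403}{116150} \approx -80.968$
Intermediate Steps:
$q = -7$ ($q = 2 - 9 = -7$)
$l{\left(z \right)} = \sqrt{-7 + z}$ ($l{\left(z \right)} = \sqrt{z - 7} = \sqrt{-7 + z}$)
$R{\left(a,s \right)} = -5 + 6 s$ ($R{\left(a,s \right)} = s 6 - 5 = 6 s - 5 = -5 + 6 s$)
$P{\left(w \right)} = 46$
$\frac{R{\left(l{\left(-3 \right)},33 \right)}}{-2525} - \frac{3721}{P{\left(-15 \right)}} = \frac{-5 + 6 \cdot 33}{-2525} - \frac{3721}{46} = \left(-5 + 198\right) \left(- \frac{1}{2525}\right) - \frac{3721}{46} = 193 \left(- \frac{1}{2525}\right) - \frac{3721}{46} = - \frac{193}{2525} - \frac{3721}{46} = - \frac{9404403}{116150}$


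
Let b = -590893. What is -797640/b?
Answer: 34680/25691 ≈ 1.3499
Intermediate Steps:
-797640/b = -797640/(-590893) = -797640*(-1/590893) = 34680/25691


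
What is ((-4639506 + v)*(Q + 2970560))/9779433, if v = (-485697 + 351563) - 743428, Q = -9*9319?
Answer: -838213658308/514707 ≈ -1.6285e+6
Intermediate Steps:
Q = -83871
v = -877562 (v = -134134 - 743428 = -877562)
((-4639506 + v)*(Q + 2970560))/9779433 = ((-4639506 - 877562)*(-83871 + 2970560))/9779433 = -5517068*2886689*(1/9779433) = -15926059507852*1/9779433 = -838213658308/514707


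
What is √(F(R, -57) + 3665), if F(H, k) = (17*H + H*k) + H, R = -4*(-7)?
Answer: √2573 ≈ 50.725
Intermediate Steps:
R = 28
F(H, k) = 18*H + H*k
√(F(R, -57) + 3665) = √(28*(18 - 57) + 3665) = √(28*(-39) + 3665) = √(-1092 + 3665) = √2573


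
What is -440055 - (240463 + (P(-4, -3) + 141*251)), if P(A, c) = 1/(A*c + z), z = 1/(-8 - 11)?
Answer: -162511362/227 ≈ -7.1591e+5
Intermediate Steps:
z = -1/19 (z = 1/(-19) = -1/19 ≈ -0.052632)
P(A, c) = 1/(-1/19 + A*c) (P(A, c) = 1/(A*c - 1/19) = 1/(-1/19 + A*c))
-440055 - (240463 + (P(-4, -3) + 141*251)) = -440055 - (240463 + (19/(-1 + 19*(-4)*(-3)) + 141*251)) = -440055 - (240463 + (19/(-1 + 228) + 35391)) = -440055 - (240463 + (19/227 + 35391)) = -440055 - (240463 + 8033776/227) = -440055 - 1*62618877/227 = -440055 - 62618877/227 = -162511362/227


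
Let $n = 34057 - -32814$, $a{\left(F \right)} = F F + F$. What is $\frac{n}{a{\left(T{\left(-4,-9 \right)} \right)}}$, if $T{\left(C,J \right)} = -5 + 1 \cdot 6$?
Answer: $\frac{66871}{2} \approx 33436.0$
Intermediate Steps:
$T{\left(C,J \right)} = 1$ ($T{\left(C,J \right)} = -5 + 6 = 1$)
$a{\left(F \right)} = F + F^{2}$ ($a{\left(F \right)} = F^{2} + F = F + F^{2}$)
$n = 66871$ ($n = 34057 + 32814 = 66871$)
$\frac{n}{a{\left(T{\left(-4,-9 \right)} \right)}} = \frac{66871}{1 \left(1 + 1\right)} = \frac{66871}{1 \cdot 2} = \frac{66871}{2}$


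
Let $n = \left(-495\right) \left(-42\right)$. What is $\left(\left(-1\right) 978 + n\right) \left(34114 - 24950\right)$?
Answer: $181557168$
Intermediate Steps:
$n = 20790$
$\left(\left(-1\right) 978 + n\right) \left(34114 - 24950\right) = \left(\left(-1\right) 978 + 20790\right) \left(34114 - 24950\right) = \left(-978 + 20790\right) 9164 = 19812 \cdot 9164 = 181557168$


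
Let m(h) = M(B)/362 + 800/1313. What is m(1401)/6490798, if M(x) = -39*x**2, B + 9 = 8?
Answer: 238393/3085115234188 ≈ 7.7272e-8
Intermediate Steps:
B = -1 (B = -9 + 8 = -1)
m(h) = 238393/475306 (m(h) = -39*(-1)**2/362 + 800/1313 = -39*1*(1/362) + 800*(1/1313) = -39*1/362 + 800/1313 = -39/362 + 800/1313 = 238393/475306)
m(1401)/6490798 = (238393/475306)/6490798 = (238393/475306)*(1/6490798) = 238393/3085115234188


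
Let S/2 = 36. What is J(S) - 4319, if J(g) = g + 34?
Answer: -4213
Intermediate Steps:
S = 72 (S = 2*36 = 72)
J(g) = 34 + g
J(S) - 4319 = (34 + 72) - 4319 = 106 - 4319 = -4213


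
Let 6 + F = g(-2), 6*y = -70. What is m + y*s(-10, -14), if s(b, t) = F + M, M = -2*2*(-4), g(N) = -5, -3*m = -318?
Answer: 143/3 ≈ 47.667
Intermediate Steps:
y = -35/3 (y = (⅙)*(-70) = -35/3 ≈ -11.667)
m = 106 (m = -⅓*(-318) = 106)
M = 16 (M = -4*(-4) = 16)
F = -11 (F = -6 - 5 = -11)
s(b, t) = 5 (s(b, t) = -11 + 16 = 5)
m + y*s(-10, -14) = 106 - 35/3*5 = 106 - 175/3 = 143/3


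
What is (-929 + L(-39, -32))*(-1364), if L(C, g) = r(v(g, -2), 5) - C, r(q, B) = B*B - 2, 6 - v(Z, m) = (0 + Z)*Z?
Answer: 1182588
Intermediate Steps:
v(Z, m) = 6 - Z² (v(Z, m) = 6 - (0 + Z)*Z = 6 - Z*Z = 6 - Z²)
r(q, B) = -2 + B² (r(q, B) = B² - 2 = -2 + B²)
L(C, g) = 23 - C (L(C, g) = (-2 + 5²) - C = (-2 + 25) - C = 23 - C)
(-929 + L(-39, -32))*(-1364) = (-929 + (23 - 1*(-39)))*(-1364) = (-929 + (23 + 39))*(-1364) = (-929 + 62)*(-1364) = -867*(-1364) = 1182588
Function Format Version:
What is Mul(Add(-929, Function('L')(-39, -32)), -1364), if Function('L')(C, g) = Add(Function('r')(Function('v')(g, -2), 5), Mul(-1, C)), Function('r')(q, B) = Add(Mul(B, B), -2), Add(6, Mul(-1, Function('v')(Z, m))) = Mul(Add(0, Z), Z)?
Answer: 1182588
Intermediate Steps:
Function('v')(Z, m) = Add(6, Mul(-1, Pow(Z, 2))) (Function('v')(Z, m) = Add(6, Mul(-1, Mul(Add(0, Z), Z))) = Add(6, Mul(-1, Mul(Z, Z))) = Add(6, Mul(-1, Pow(Z, 2))))
Function('r')(q, B) = Add(-2, Pow(B, 2)) (Function('r')(q, B) = Add(Pow(B, 2), -2) = Add(-2, Pow(B, 2)))
Function('L')(C, g) = Add(23, Mul(-1, C)) (Function('L')(C, g) = Add(Add(-2, Pow(5, 2)), Mul(-1, C)) = Add(Add(-2, 25), Mul(-1, C)) = Add(23, Mul(-1, C)))
Mul(Add(-929, Function('L')(-39, -32)), -1364) = Mul(Add(-929, Add(23, Mul(-1, -39))), -1364) = Mul(Add(-929, Add(23, 39)), -1364) = Mul(Add(-929, 62), -1364) = Mul(-867, -1364) = 1182588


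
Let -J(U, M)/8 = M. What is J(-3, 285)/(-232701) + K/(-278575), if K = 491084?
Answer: -3443654148/1964384275 ≈ -1.7530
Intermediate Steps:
J(U, M) = -8*M
J(-3, 285)/(-232701) + K/(-278575) = -8*285/(-232701) + 491084/(-278575) = -2280*(-1/232701) + 491084*(-1/278575) = 760/77567 - 44644/25325 = -3443654148/1964384275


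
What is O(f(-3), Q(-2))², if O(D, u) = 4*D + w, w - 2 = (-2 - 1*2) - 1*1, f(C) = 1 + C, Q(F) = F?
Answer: 121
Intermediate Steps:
w = -3 (w = 2 + ((-2 - 1*2) - 1*1) = 2 + ((-2 - 2) - 1) = 2 + (-4 - 1) = 2 - 5 = -3)
O(D, u) = -3 + 4*D (O(D, u) = 4*D - 3 = -3 + 4*D)
O(f(-3), Q(-2))² = (-3 + 4*(1 - 3))² = (-3 + 4*(-2))² = (-3 - 8)² = (-11)² = 121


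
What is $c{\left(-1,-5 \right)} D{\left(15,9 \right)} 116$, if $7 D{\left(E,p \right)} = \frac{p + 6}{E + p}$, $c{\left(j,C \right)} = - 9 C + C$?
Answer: $\frac{2900}{7} \approx 414.29$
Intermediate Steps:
$c{\left(j,C \right)} = - 8 C$
$D{\left(E,p \right)} = \frac{6 + p}{7 \left(E + p\right)}$ ($D{\left(E,p \right)} = \frac{\left(p + 6\right) \frac{1}{E + p}}{7} = \frac{\left(6 + p\right) \frac{1}{E + p}}{7} = \frac{\frac{1}{E + p} \left(6 + p\right)}{7} = \frac{6 + p}{7 \left(E + p\right)}$)
$c{\left(-1,-5 \right)} D{\left(15,9 \right)} 116 = \left(-8\right) \left(-5\right) \frac{6 + 9}{7 \left(15 + 9\right)} 116 = 40 \cdot \frac{1}{7} \cdot \frac{1}{24} \cdot 15 \cdot 116 = 40 \cdot \frac{5}{56} \cdot 116 = \frac{25}{7} \cdot 116 = \frac{2900}{7}$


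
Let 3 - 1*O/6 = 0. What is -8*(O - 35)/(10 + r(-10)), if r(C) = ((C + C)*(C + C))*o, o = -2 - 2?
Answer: -68/795 ≈ -0.085535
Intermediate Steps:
O = 18 (O = 18 - 6*0 = 18 + 0 = 18)
o = -4
r(C) = -16*C² (r(C) = ((C + C)*(C + C))*(-4) = ((2*C)*(2*C))*(-4) = (4*C²)*(-4) = -16*C²)
-8*(O - 35)/(10 + r(-10)) = -8*(18 - 35)/(10 - 16*(-10)²) = -(-136)/(10 - 16*100) = -(-136)/(10 - 1600) = -(-136)/(-1590) = -(-136)*(-1)/1590 = -8*17/1590 = -68/795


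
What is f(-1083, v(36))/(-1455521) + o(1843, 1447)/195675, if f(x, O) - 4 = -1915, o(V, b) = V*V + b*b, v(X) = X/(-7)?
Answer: 7991850853543/284809071675 ≈ 28.060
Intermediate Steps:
v(X) = -X/7 (v(X) = X*(-1/7) = -X/7)
o(V, b) = V**2 + b**2
f(x, O) = -1911 (f(x, O) = 4 - 1915 = -1911)
f(-1083, v(36))/(-1455521) + o(1843, 1447)/195675 = -1911/(-1455521) + (1843**2 + 1447**2)/195675 = -1911*(-1/1455521) + (3396649 + 2093809)*(1/195675) = 1911/1455521 + 5490458*(1/195675) = 1911/1455521 + 5490458/195675 = 7991850853543/284809071675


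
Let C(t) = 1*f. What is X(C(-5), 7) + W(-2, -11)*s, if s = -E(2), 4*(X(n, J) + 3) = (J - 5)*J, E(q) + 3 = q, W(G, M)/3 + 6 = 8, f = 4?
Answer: 13/2 ≈ 6.5000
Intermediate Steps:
W(G, M) = 6 (W(G, M) = -18 + 3*8 = -18 + 24 = 6)
E(q) = -3 + q
C(t) = 4 (C(t) = 1*4 = 4)
X(n, J) = -3 + J*(-5 + J)/4 (X(n, J) = -3 + ((J - 5)*J)/4 = -3 + ((-5 + J)*J)/4 = -3 + (J*(-5 + J))/4 = -3 + J*(-5 + J)/4)
s = 1 (s = -(-3 + 2) = -1*(-1) = 1)
X(C(-5), 7) + W(-2, -11)*s = (-3 - 5/4*7 + (¼)*7²) + 6*1 = (-3 - 35/4 + (¼)*49) + 6 = (-3 - 35/4 + 49/4) + 6 = ½ + 6 = 13/2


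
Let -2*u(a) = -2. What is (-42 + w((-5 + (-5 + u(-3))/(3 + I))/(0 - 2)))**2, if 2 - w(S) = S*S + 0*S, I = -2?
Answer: 58081/16 ≈ 3630.1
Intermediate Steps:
u(a) = 1 (u(a) = -1/2*(-2) = 1)
w(S) = 2 - S**2 (w(S) = 2 - (S*S + 0*S) = 2 - (S**2 + 0) = 2 - S**2)
(-42 + w((-5 + (-5 + u(-3))/(3 + I))/(0 - 2)))**2 = (-42 + (2 - ((-5 + (-5 + 1)/(3 - 2))/(0 - 2))**2))**2 = (-42 + (2 - ((-5 - 4/1)/(-2))**2))**2 = (-42 + (2 - ((-5 - 4*1)*(-1/2))**2))**2 = (-42 + (2 - ((-5 - 4)*(-1/2))**2))**2 = (-42 + (2 - (-9*(-1/2))**2))**2 = (-42 + (2 - (9/2)**2))**2 = (-42 + (2 - 1*81/4))**2 = (-42 + (2 - 81/4))**2 = (-42 - 73/4)**2 = (-241/4)**2 = 58081/16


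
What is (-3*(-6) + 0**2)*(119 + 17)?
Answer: 2448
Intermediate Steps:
(-3*(-6) + 0**2)*(119 + 17) = (18 + 0)*136 = 18*136 = 2448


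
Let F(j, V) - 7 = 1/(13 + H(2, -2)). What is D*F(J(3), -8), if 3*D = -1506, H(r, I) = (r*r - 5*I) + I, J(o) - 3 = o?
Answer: -88352/25 ≈ -3534.1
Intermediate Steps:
J(o) = 3 + o
H(r, I) = r² - 4*I (H(r, I) = (r² - 5*I) + I = r² - 4*I)
F(j, V) = 176/25 (F(j, V) = 7 + 1/(13 + (2² - 4*(-2))) = 7 + 1/(13 + (4 + 8)) = 7 + 1/(13 + 12) = 7 + 1/25 = 176/25)
D = -502 (D = (⅓)*(-1506) = -502)
D*F(J(3), -8) = -502*176/25 = -88352/25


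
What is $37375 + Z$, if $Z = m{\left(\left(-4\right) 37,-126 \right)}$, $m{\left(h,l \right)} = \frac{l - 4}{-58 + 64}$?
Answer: $\frac{112060}{3} \approx 37353.0$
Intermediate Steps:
$m{\left(h,l \right)} = - \frac{2}{3} + \frac{l}{6}$ ($m{\left(h,l \right)} = \frac{-4 + l}{6} = \left(-4 + l\right) \frac{1}{6} = - \frac{2}{3} + \frac{l}{6}$)
$Z = - \frac{65}{3}$ ($Z = - \frac{2}{3} + \frac{1}{6} \left(-126\right) = - \frac{2}{3} - 21 = - \frac{65}{3} \approx -21.667$)
$37375 + Z = 37375 - \frac{65}{3} = \frac{112060}{3}$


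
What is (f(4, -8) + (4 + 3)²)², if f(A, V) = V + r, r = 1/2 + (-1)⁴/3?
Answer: 63001/36 ≈ 1750.0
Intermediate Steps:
r = ⅚ (r = 1*(½) + 1*(⅓) = ½ + ⅓ = ⅚ ≈ 0.83333)
f(A, V) = ⅚ + V (f(A, V) = V + ⅚ = ⅚ + V)
(f(4, -8) + (4 + 3)²)² = ((⅚ - 8) + (4 + 3)²)² = (-43/6 + 7²)² = (-43/6 + 49)² = (251/6)² = 63001/36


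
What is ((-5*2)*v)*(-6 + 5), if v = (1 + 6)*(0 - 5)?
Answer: -350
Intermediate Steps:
v = -35 (v = 7*(-5) = -35)
((-5*2)*v)*(-6 + 5) = (-5*2*(-35))*(-6 + 5) = -10*(-35)*(-1) = 350*(-1) = -350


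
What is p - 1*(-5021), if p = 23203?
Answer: 28224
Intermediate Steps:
p - 1*(-5021) = 23203 - 1*(-5021) = 23203 + 5021 = 28224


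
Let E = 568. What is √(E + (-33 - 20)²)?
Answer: √3377 ≈ 58.112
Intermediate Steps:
√(E + (-33 - 20)²) = √(568 + (-33 - 20)²) = √(568 + (-53)²) = √(568 + 2809) = √3377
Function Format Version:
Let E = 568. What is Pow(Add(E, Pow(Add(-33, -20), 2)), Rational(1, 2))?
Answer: Pow(3377, Rational(1, 2)) ≈ 58.112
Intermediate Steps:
Pow(Add(E, Pow(Add(-33, -20), 2)), Rational(1, 2)) = Pow(Add(568, Pow(Add(-33, -20), 2)), Rational(1, 2)) = Pow(Add(568, Pow(-53, 2)), Rational(1, 2)) = Pow(Add(568, 2809), Rational(1, 2)) = Pow(3377, Rational(1, 2))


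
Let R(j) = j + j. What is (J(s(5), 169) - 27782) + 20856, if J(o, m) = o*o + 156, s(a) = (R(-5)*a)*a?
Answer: 55730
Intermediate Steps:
R(j) = 2*j
s(a) = -10*a² (s(a) = ((2*(-5))*a)*a = (-10*a)*a = -10*a²)
J(o, m) = 156 + o² (J(o, m) = o² + 156 = 156 + o²)
(J(s(5), 169) - 27782) + 20856 = ((156 + (-10*5²)²) - 27782) + 20856 = ((156 + (-10*25)²) - 27782) + 20856 = ((156 + (-250)²) - 27782) + 20856 = ((156 + 62500) - 27782) + 20856 = (62656 - 27782) + 20856 = 34874 + 20856 = 55730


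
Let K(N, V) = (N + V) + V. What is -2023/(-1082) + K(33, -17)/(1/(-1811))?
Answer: 1961525/1082 ≈ 1812.9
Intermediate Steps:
K(N, V) = N + 2*V
-2023/(-1082) + K(33, -17)/(1/(-1811)) = -2023/(-1082) + (33 + 2*(-17))/(1/(-1811)) = -2023*(-1/1082) + (33 - 34)/(-1/1811) = 2023/1082 - 1*(-1811) = 2023/1082 + 1811 = 1961525/1082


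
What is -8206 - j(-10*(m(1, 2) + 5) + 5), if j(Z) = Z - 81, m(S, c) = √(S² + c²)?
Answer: -8080 + 10*√5 ≈ -8057.6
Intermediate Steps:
j(Z) = -81 + Z
-8206 - j(-10*(m(1, 2) + 5) + 5) = -8206 - (-81 + (-10*(√(1² + 2²) + 5) + 5)) = -8206 - (-81 + (-10*(√(1 + 4) + 5) + 5)) = -8206 - (-81 + (-10*(√5 + 5) + 5)) = -8206 - (-81 + (-10*(5 + √5) + 5)) = -8206 - (-81 + (-2*(25 + 5*√5) + 5)) = -8206 - (-81 + ((-50 - 10*√5) + 5)) = -8206 - (-81 + (-45 - 10*√5)) = -8206 - (-126 - 10*√5) = -8206 + (126 + 10*√5) = -8080 + 10*√5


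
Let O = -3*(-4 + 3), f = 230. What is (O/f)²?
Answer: 9/52900 ≈ 0.00017013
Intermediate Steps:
O = 3 (O = -3*(-1) = 3)
(O/f)² = (3/230)² = 9/52900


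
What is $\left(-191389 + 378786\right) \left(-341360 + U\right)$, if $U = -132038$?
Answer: $-88713365006$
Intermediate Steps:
$\left(-191389 + 378786\right) \left(-341360 + U\right) = \left(-191389 + 378786\right) \left(-341360 - 132038\right) = 187397 \left(-473398\right) = -88713365006$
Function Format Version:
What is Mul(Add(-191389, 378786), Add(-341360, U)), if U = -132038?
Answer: -88713365006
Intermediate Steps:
Mul(Add(-191389, 378786), Add(-341360, U)) = Mul(Add(-191389, 378786), Add(-341360, -132038)) = Mul(187397, -473398) = -88713365006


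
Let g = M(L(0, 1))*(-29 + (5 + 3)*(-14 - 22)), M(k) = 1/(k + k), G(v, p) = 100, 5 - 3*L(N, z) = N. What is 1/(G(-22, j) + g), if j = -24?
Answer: 10/49 ≈ 0.20408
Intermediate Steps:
L(N, z) = 5/3 - N/3
M(k) = 1/(2*k)
g = -951/10 (g = (1/(2*(5/3 - ⅓*0)))*(-29 + (5 + 3)*(-14 - 22)) = (1/(2*(5/3 + 0)))*(-29 + 8*(-36)) = (1/(2*(5/3)))*(-29 - 288) = ((½)*(⅗))*(-317) = (3/10)*(-317) = -951/10 ≈ -95.100)
1/(G(-22, j) + g) = 1/(100 - 951/10) = 1/(49/10) = 10/49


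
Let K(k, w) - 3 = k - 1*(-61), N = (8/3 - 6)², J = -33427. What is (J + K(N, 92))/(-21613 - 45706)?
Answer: 42881/86553 ≈ 0.49543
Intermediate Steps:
N = 100/9 (N = (8*(⅓) - 6)² = (8/3 - 6)² = (-10/3)² = 100/9 ≈ 11.111)
K(k, w) = 64 + k (K(k, w) = 3 + (k - 1*(-61)) = 3 + (k + 61) = 3 + (61 + k) = 64 + k)
(J + K(N, 92))/(-21613 - 45706) = (-33427 + (64 + 100/9))/(-21613 - 45706) = (-33427 + 676/9)/(-67319) = -300167/9*(-1/67319) = 42881/86553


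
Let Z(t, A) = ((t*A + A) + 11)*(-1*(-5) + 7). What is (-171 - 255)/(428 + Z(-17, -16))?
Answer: -213/1816 ≈ -0.11729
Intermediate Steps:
Z(t, A) = 132 + 12*A + 12*A*t (Z(t, A) = ((A*t + A) + 11)*(5 + 7) = ((A + A*t) + 11)*12 = (11 + A + A*t)*12 = 132 + 12*A + 12*A*t)
(-171 - 255)/(428 + Z(-17, -16)) = (-171 - 255)/(428 + (132 + 12*(-16) + 12*(-16)*(-17))) = -426/(428 + (132 - 192 + 3264)) = -426/(428 + 3204) = -426/3632 = -426*1/3632 = -213/1816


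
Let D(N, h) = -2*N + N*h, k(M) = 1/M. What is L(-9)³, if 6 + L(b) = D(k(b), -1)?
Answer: -4913/27 ≈ -181.96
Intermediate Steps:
L(b) = -6 - 3/b (L(b) = -6 + (-2 - 1)/b = -6 - 3/b)
L(-9)³ = (-6 - 3/(-9))³ = (-6 - 3*(-⅑))³ = (-6 + ⅓)³ = (-17/3)³ = -4913/27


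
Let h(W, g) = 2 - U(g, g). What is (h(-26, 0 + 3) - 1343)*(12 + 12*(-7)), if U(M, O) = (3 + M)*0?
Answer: 96552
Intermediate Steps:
U(M, O) = 0
h(W, g) = 2 (h(W, g) = 2 - 1*0 = 2 + 0 = 2)
(h(-26, 0 + 3) - 1343)*(12 + 12*(-7)) = (2 - 1343)*(12 + 12*(-7)) = -1341*(12 - 84) = -1341*(-72) = 96552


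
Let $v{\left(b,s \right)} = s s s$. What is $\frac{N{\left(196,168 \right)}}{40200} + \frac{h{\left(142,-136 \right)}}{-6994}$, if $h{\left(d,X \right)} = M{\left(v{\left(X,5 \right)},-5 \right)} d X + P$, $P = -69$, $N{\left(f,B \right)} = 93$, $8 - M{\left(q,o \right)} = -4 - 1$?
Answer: $\frac{1682645907}{46859800} \approx 35.908$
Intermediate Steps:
$v{\left(b,s \right)} = s^{3}$ ($v{\left(b,s \right)} = s^{2} s = s^{3}$)
$M{\left(q,o \right)} = 13$ ($M{\left(q,o \right)} = 8 - \left(-4 - 1\right) = 8 - -5 = 8 + 5 = 13$)
$h{\left(d,X \right)} = -69 + 13 X d$ ($h{\left(d,X \right)} = 13 d X - 69 = 13 X d - 69 = -69 + 13 X d$)
$\frac{N{\left(196,168 \right)}}{40200} + \frac{h{\left(142,-136 \right)}}{-6994} = \frac{93}{40200} + \frac{-69 + 13 \left(-136\right) 142}{-6994} = 93 \cdot \frac{1}{40200} + \left(-69 - 251056\right) \left(- \frac{1}{6994}\right) = \frac{31}{13400} - - \frac{251125}{6994} = \frac{31}{13400} + \frac{251125}{6994} = \frac{1682645907}{46859800}$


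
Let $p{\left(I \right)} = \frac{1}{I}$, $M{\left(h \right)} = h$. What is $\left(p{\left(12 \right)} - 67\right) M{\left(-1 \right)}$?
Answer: $\frac{803}{12} \approx 66.917$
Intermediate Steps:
$\left(p{\left(12 \right)} - 67\right) M{\left(-1 \right)} = \left(\frac{1}{12} - 67\right) \left(-1\right) = \left(- \frac{803}{12}\right) \left(-1\right) = \frac{803}{12}$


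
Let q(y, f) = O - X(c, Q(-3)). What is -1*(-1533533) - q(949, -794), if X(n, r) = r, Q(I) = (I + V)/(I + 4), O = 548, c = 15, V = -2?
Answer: 1532980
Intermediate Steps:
Q(I) = (-2 + I)/(4 + I) (Q(I) = (I - 2)/(I + 4) = (-2 + I)/(4 + I))
q(y, f) = 553 (q(y, f) = 548 - (-2 - 3)/(4 - 3) = 548 - (-5)/1 = 548 - (-5) = 548 - 1*(-5) = 548 + 5 = 553)
-1*(-1533533) - q(949, -794) = -1*(-1533533) - 1*553 = 1533533 - 553 = 1532980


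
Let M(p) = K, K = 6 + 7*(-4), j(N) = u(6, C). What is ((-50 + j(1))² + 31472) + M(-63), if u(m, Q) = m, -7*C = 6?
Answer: 33386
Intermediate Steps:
C = -6/7 (C = -⅐*6 = -6/7 ≈ -0.85714)
j(N) = 6
K = -22 (K = 6 - 28 = -22)
M(p) = -22
((-50 + j(1))² + 31472) + M(-63) = ((-50 + 6)² + 31472) - 22 = ((-44)² + 31472) - 22 = (1936 + 31472) - 22 = 33408 - 22 = 33386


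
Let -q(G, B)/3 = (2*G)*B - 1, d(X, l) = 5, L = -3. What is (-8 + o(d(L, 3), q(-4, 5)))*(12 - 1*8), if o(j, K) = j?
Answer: -12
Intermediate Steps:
q(G, B) = 3 - 6*B*G (q(G, B) = -3*((2*G)*B - 1) = -3*(2*B*G - 1) = -3*(-1 + 2*B*G) = 3 - 6*B*G)
(-8 + o(d(L, 3), q(-4, 5)))*(12 - 1*8) = (-8 + 5)*(12 - 1*8) = -3*(12 - 8) = -3*4 = -12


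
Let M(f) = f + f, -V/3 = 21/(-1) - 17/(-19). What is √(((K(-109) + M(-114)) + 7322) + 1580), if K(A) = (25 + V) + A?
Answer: 2*√780691/19 ≈ 93.007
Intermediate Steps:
V = 1146/19 (V = -3*(21/(-1) - 17/(-19)) = -3*(21*(-1) - 17*(-1/19)) = -3*(-21 + 17/19) = -3*(-382/19) = 1146/19 ≈ 60.316)
M(f) = 2*f
K(A) = 1621/19 + A (K(A) = (25 + 1146/19) + A = 1621/19 + A)
√(((K(-109) + M(-114)) + 7322) + 1580) = √((((1621/19 - 109) + 2*(-114)) + 7322) + 1580) = √(((-450/19 - 228) + 7322) + 1580) = √((-4782/19 + 7322) + 1580) = √(134336/19 + 1580) = √(164356/19) = 2*√780691/19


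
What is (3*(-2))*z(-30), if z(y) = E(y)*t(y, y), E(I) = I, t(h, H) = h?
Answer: -5400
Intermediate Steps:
z(y) = y**2 (z(y) = y*y = y**2)
(3*(-2))*z(-30) = (3*(-2))*(-30)**2 = -6*900 = -5400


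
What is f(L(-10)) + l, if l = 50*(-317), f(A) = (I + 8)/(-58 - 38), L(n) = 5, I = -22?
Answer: -760793/48 ≈ -15850.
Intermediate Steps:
f(A) = 7/48 (f(A) = (-22 + 8)/(-58 - 38) = -14/(-96) = -14*(-1/96) = 7/48)
l = -15850
f(L(-10)) + l = 7/48 - 15850 = -760793/48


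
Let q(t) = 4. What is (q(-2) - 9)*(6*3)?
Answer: -90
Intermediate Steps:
(q(-2) - 9)*(6*3) = (4 - 9)*(6*3) = -5*18 = -90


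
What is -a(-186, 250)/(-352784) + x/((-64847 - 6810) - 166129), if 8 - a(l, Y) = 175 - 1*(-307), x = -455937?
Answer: 13394547337/6990591352 ≈ 1.9161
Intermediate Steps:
a(l, Y) = -474 (a(l, Y) = 8 - (175 - 1*(-307)) = 8 - (175 + 307) = 8 - 1*482 = 8 - 482 = -474)
-a(-186, 250)/(-352784) + x/((-64847 - 6810) - 166129) = -1*(-474)/(-352784) - 455937/((-64847 - 6810) - 166129) = 474*(-1/352784) - 455937/(-71657 - 166129) = -237/176392 - 455937/(-237786) = -237/176392 - 455937*(-1/237786) = -237/176392 + 151979/79262 = 13394547337/6990591352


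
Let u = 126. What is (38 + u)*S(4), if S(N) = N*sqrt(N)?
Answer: 1312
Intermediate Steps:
S(N) = N**(3/2)
(38 + u)*S(4) = (38 + 126)*4**(3/2) = 164*8 = 1312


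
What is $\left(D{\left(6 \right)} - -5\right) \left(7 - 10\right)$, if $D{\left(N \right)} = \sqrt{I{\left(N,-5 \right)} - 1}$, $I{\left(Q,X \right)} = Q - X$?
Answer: $-15 - 3 \sqrt{10} \approx -24.487$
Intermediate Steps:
$D{\left(N \right)} = \sqrt{4 + N}$ ($D{\left(N \right)} = \sqrt{\left(N - -5\right) - 1} = \sqrt{\left(N + 5\right) - 1} = \sqrt{\left(5 + N\right) - 1} = \sqrt{4 + N}$)
$\left(D{\left(6 \right)} - -5\right) \left(7 - 10\right) = \left(\sqrt{4 + 6} - -5\right) \left(7 - 10\right) = \left(\sqrt{10} + 5\right) \left(-3\right) = \left(5 + \sqrt{10}\right) \left(-3\right) = -15 - 3 \sqrt{10}$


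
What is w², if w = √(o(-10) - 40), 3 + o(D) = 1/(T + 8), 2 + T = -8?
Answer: -87/2 ≈ -43.500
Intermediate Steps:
T = -10 (T = -2 - 8 = -10)
o(D) = -7/2 (o(D) = -3 + 1/(-10 + 8) = -3 + 1/(-2) = -3 - ½ = -7/2)
w = I*√174/2 (w = √(-7/2 - 40) = √(-87/2) = I*√174/2 ≈ 6.5955*I)
w² = (I*√174/2)² = -87/2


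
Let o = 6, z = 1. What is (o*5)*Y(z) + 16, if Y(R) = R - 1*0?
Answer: 46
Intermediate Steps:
Y(R) = R (Y(R) = R + 0 = R)
(o*5)*Y(z) + 16 = (6*5)*1 + 16 = 30*1 + 16 = 30 + 16 = 46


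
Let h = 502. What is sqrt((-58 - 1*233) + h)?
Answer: sqrt(211) ≈ 14.526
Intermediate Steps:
sqrt((-58 - 1*233) + h) = sqrt((-58 - 1*233) + 502) = sqrt((-58 - 233) + 502) = sqrt(-291 + 502) = sqrt(211)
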